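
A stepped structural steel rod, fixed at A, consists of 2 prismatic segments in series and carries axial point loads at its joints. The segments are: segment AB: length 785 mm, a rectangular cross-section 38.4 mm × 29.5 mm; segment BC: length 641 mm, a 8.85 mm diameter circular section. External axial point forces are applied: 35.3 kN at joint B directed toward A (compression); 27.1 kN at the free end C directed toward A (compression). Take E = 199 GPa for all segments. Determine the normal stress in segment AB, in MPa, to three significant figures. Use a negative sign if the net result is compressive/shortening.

-55.1 MPa

Internal axial forces (sectioning from the free end, tension +): N_BC = -27.1 kN, N_AB = -62.4 kN.
A_AB = 1133 mm².
σ_AB = N_AB/A_AB = -62400/1133 = -55.08 MPa.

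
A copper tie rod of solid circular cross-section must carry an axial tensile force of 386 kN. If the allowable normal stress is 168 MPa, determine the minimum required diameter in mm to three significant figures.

Required area A ≥ P/σ_allow = 386000/168 = 2298 mm².
For a solid circular section, d ≥ √(4A/π) = 54.09 mm.

54.1 mm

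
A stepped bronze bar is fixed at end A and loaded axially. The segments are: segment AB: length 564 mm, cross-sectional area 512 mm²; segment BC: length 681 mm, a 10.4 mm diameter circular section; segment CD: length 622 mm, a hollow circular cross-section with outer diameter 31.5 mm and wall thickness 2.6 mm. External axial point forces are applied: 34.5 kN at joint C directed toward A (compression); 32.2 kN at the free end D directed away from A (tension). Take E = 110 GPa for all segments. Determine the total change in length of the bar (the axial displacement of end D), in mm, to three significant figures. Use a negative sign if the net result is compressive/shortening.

0.581 mm

Internal axial forces (sectioning from the free end, tension +): N_CD = 32.2 kN, N_BC = -2.3 kN, N_AB = -2.3 kN.
A_BC = 84.95 mm².
A_CD = 236.1 mm².
δ_AB = -2300·564/(512·110000) = -0.02303 mm
δ_BC = -2300·681/(84.95·110000) = -0.1676 mm
δ_CD = 32200·622/(236.1·110000) = 0.7713 mm
δ = Σδ_i = 0.5807 mm.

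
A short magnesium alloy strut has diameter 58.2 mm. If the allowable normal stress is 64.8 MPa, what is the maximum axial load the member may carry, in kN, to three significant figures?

A = 2660 mm².
P_max = σ_allow · A = 64.8 · 2660 = 172400 N = 172.4 kN.

172 kN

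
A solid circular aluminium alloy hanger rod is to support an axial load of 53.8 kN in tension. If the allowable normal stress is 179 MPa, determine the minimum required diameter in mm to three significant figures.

Required area A ≥ P/σ_allow = 53800/179 = 300.6 mm².
For a solid circular section, d ≥ √(4A/π) = 19.56 mm.

19.6 mm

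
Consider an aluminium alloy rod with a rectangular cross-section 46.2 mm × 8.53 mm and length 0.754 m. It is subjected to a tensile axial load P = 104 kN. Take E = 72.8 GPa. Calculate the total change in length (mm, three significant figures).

2.73 mm

A = 394.1 mm².
δ_mech = NL/(AE) = 104000·754/(394.1·72800) = 2.733 mm.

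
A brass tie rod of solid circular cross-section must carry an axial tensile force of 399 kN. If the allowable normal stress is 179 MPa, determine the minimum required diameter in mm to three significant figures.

53.3 mm

Required area A ≥ P/σ_allow = 399000/179 = 2229 mm².
For a solid circular section, d ≥ √(4A/π) = 53.27 mm.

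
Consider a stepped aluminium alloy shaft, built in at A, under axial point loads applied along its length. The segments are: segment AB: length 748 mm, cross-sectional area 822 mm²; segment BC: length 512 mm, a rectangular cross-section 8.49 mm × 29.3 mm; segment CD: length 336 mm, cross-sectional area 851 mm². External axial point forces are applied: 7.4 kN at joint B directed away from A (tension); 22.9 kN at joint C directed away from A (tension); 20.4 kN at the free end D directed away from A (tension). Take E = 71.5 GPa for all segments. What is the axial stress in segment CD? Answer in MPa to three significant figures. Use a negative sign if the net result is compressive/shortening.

24.0 MPa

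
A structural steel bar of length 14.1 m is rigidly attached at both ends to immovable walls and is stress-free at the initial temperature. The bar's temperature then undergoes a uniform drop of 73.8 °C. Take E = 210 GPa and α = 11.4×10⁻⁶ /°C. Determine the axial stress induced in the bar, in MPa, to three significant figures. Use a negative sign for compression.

177 MPa

Free thermal expansion αLΔT = 11.4e-6 · 14100 · -73.8 = -11.86 mm.
The walls impose strain ε = −(-11.86)/14100 = 8.4132e-04; σ = Eε = 210000 · 8.4132e-04 = 176.7 MPa.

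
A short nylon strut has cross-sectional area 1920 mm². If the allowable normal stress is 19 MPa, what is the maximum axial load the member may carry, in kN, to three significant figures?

36.5 kN

P_max = σ_allow · A = 19 · 1920 = 36480 N = 36.48 kN.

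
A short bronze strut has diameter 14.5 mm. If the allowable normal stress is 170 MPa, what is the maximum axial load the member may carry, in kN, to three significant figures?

28.1 kN

A = 165.1 mm².
P_max = σ_allow · A = 170 · 165.1 = 28070 N = 28.07 kN.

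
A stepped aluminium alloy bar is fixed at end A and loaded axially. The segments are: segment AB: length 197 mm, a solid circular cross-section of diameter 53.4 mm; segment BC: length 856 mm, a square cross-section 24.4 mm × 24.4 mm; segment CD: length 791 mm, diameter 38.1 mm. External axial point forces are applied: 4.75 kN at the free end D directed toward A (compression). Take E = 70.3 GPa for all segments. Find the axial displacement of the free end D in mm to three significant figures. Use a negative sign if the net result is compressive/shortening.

Internal axial forces (sectioning from the free end, tension +): N_CD = -4.75 kN, N_BC = -4.75 kN, N_AB = -4.75 kN.
A_AB = 2240 mm².
A_BC = 595.4 mm².
A_CD = 1140 mm².
δ_AB = -4750·197/(2240·70300) = -0.005943 mm
δ_BC = -4750·856/(595.4·70300) = -0.09715 mm
δ_CD = -4750·791/(1140·70300) = -0.04688 mm
δ = Σδ_i = -0.15 mm.

-0.150 mm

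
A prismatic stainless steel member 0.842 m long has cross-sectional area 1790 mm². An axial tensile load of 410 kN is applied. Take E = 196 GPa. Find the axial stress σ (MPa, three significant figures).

σ = N/A = 410000/1790 = 229.1 MPa.

229 MPa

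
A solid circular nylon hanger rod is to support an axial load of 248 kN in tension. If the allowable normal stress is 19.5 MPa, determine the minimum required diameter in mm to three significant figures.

Required area A ≥ P/σ_allow = 248000/19.5 = 12720 mm².
For a solid circular section, d ≥ √(4A/π) = 127.3 mm.

127 mm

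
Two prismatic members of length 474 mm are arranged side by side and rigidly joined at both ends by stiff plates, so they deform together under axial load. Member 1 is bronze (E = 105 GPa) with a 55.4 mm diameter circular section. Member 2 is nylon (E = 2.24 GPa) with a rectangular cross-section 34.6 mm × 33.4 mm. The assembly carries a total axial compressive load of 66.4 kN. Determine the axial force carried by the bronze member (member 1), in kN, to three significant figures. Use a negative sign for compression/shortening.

-65.7 kN

A_1 = 2411 mm².
A_2 = 1156 mm².
Equal strain + equilibrium ⇒ each member carries load in proportion to AE: A₁E₁ = 253100000 N, A₂E₂ = 2589000 N, ΣAE = 255700000 N.
F₁ = P·A₁E₁/ΣAE = -66400·253100000/255700000 = -65730 N.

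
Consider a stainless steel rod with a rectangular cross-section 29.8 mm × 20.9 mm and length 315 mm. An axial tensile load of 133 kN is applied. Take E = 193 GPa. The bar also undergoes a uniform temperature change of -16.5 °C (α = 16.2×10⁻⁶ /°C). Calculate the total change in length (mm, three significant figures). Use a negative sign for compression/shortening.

0.264 mm

A = 622.8 mm².
δ_mech = NL/(AE) = 133000·315/(622.8·193000) = 0.3485 mm.
δ_thermal = αLΔT = 16.2e-6·315·-16.5 = -0.0842 mm.
δ = δ_mech + δ_thermal = 0.2643 mm.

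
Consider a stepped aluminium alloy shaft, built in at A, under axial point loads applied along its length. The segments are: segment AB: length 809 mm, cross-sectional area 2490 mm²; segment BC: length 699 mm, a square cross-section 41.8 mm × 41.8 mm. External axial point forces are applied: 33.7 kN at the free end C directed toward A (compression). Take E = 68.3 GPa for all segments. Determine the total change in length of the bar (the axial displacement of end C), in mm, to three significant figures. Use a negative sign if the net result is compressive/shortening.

Internal axial forces (sectioning from the free end, tension +): N_BC = -33.7 kN, N_AB = -33.7 kN.
A_BC = 1747 mm².
δ_AB = -33700·809/(2490·68300) = -0.1603 mm
δ_BC = -33700·699/(1747·68300) = -0.1974 mm
δ = Σδ_i = -0.3577 mm.

-0.358 mm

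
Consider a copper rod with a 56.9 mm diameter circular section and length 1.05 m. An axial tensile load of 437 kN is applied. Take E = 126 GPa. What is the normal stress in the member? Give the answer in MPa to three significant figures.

172 MPa

A = 2543 mm².
σ = N/A = 437000/2543 = 171.9 MPa.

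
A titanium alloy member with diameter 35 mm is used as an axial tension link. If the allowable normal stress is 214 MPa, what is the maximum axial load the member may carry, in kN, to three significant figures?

206 kN

A = 962.1 mm².
P_max = σ_allow · A = 214 · 962.1 = 205900 N = 205.9 kN.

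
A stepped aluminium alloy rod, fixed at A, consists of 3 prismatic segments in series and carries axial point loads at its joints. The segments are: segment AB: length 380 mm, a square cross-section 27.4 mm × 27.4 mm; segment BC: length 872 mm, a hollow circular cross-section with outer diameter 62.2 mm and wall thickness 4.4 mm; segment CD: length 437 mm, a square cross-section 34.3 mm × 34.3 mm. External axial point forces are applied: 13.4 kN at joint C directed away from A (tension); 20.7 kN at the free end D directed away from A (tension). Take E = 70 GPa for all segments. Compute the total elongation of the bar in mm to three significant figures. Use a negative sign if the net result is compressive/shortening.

Internal axial forces (sectioning from the free end, tension +): N_CD = 20.7 kN, N_BC = 34.1 kN, N_AB = 34.1 kN.
A_AB = 750.8 mm².
A_BC = 799 mm².
A_CD = 1176 mm².
δ_AB = 34100·380/(750.8·70000) = 0.2466 mm
δ_BC = 34100·872/(799·70000) = 0.5317 mm
δ_CD = 20700·437/(1176·70000) = 0.1098 mm
δ = Σδ_i = 0.8881 mm.

0.888 mm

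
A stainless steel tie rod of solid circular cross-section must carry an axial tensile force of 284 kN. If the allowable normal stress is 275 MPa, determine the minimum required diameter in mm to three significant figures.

Required area A ≥ P/σ_allow = 284000/275 = 1033 mm².
For a solid circular section, d ≥ √(4A/π) = 36.26 mm.

36.3 mm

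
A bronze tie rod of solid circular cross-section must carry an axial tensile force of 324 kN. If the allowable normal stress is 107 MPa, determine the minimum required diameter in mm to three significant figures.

62.1 mm

Required area A ≥ P/σ_allow = 324000/107 = 3028 mm².
For a solid circular section, d ≥ √(4A/π) = 62.09 mm.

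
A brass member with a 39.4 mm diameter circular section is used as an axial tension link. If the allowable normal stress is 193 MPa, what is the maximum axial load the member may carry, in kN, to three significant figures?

A = 1219 mm².
P_max = σ_allow · A = 193 · 1219 = 235300 N = 235.3 kN.

235 kN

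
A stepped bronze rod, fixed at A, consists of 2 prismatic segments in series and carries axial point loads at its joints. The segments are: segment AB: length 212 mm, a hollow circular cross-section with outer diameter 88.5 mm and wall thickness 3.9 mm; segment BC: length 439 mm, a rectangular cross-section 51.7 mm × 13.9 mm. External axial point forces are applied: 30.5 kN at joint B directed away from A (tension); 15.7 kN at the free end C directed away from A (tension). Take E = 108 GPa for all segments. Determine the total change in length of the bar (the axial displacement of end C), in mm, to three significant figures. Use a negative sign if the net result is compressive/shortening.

0.176 mm

Internal axial forces (sectioning from the free end, tension +): N_BC = 15.7 kN, N_AB = 46.2 kN.
A_AB = 1037 mm².
A_BC = 718.6 mm².
δ_AB = 46200·212/(1037·108000) = 0.08749 mm
δ_BC = 15700·439/(718.6·108000) = 0.0888 mm
δ = Σδ_i = 0.1763 mm.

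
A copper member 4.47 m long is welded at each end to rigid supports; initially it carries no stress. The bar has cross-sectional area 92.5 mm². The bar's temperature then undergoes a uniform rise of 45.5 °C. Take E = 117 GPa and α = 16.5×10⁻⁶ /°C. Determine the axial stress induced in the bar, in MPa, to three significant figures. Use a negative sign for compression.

Free thermal expansion αLΔT = 16.5e-6 · 4470 · 45.5 = 3.356 mm.
The walls impose strain ε = −(3.356)/4470 = -7.5075e-04; σ = Eε = 117000 · -7.5075e-04 = -87.84 MPa.

-87.8 MPa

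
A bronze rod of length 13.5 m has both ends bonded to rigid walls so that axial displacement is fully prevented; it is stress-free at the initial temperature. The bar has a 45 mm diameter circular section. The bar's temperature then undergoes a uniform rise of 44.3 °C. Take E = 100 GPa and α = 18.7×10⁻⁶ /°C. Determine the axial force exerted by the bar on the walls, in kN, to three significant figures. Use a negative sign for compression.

-132 kN

Free thermal expansion αLΔT = 18.7e-6 · 13500 · 44.3 = 11.18 mm.
The walls impose strain ε = −(11.18)/13500 = -8.2841e-04; σ = Eε = 100000 · -8.2841e-04 = -82.84 MPa.
Wall reaction R = σ·A = -82.84·1590 = -131800 N = -131.8 kN.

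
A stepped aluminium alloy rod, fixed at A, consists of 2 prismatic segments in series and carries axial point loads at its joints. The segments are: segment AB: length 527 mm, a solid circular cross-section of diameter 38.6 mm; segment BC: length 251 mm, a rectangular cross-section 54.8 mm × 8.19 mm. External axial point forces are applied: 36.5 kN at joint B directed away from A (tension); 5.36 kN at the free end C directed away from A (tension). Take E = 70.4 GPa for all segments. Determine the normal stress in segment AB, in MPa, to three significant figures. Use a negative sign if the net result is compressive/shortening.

35.8 MPa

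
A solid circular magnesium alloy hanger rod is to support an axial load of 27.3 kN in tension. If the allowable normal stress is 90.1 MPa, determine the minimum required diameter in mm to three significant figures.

19.6 mm

Required area A ≥ P/σ_allow = 27300/90.1 = 303 mm².
For a solid circular section, d ≥ √(4A/π) = 19.64 mm.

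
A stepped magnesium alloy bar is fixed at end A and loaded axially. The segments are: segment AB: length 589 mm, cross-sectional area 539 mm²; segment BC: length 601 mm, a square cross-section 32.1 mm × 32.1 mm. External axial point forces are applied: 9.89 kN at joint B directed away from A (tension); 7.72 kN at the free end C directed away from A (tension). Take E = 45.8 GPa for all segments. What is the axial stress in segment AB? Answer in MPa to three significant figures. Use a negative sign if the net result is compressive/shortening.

Internal axial forces (sectioning from the free end, tension +): N_BC = 7.72 kN, N_AB = 17.61 kN.
σ_AB = N_AB/A_AB = 17610/539 = 32.67 MPa.

32.7 MPa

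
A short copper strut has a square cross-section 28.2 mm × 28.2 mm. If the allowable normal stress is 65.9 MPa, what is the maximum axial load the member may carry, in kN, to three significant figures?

A = 795.2 mm².
P_max = σ_allow · A = 65.9 · 795.2 = 52410 N = 52.41 kN.

52.4 kN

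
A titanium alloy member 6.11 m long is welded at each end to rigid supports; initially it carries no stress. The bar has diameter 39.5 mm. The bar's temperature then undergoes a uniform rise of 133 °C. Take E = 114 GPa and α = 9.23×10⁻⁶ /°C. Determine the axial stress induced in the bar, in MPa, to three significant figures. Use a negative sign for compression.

-140 MPa

Free thermal expansion αLΔT = 9.23e-6 · 6110 · 133 = 7.501 mm.
The walls impose strain ε = −(7.501)/6110 = -1.2276e-03; σ = Eε = 114000 · -1.2276e-03 = -139.9 MPa.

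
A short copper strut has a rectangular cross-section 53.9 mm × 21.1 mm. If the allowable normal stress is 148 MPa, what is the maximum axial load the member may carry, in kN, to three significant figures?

A = 1137 mm².
P_max = σ_allow · A = 148 · 1137 = 168300 N = 168.3 kN.

168 kN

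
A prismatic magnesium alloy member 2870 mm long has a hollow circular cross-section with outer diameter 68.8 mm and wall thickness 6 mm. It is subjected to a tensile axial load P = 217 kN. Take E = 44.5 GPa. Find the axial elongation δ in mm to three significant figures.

11.8 mm

A = 1184 mm².
δ_mech = NL/(AE) = 217000·2870/(1184·44500) = 11.82 mm.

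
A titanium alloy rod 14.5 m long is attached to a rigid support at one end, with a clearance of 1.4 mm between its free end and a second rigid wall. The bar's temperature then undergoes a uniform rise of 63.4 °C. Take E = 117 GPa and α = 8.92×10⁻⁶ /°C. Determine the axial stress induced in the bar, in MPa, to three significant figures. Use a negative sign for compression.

Free thermal expansion αLΔT = 8.92e-6 · 14500 · 63.4 = 8.2 mm.
The walls engage after the gap closes; constrained expansion = 8.2 − 1.4 = 6.8 mm.
The walls impose strain ε = −(6.8)/14500 = -4.6898e-04; σ = Eε = 117000 · -4.6898e-04 = -54.87 MPa.

-54.9 MPa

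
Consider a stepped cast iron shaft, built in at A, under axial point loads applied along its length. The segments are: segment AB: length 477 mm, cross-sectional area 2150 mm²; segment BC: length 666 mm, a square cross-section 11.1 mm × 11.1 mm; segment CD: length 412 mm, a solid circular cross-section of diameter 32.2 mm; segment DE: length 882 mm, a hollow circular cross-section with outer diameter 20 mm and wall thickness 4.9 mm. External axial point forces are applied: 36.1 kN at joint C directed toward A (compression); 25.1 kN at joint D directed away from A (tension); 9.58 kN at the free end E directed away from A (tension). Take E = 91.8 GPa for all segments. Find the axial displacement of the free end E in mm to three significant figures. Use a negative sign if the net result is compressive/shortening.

Internal axial forces (sectioning from the free end, tension +): N_DE = 9.58 kN, N_CD = 34.68 kN, N_BC = -1.42 kN, N_AB = -1.42 kN.
A_BC = 123.2 mm².
A_CD = 814.3 mm².
A_DE = 232.4 mm².
δ_AB = -1420·477/(2150·91800) = -0.003432 mm
δ_BC = -1420·666/(123.2·91800) = -0.08361 mm
δ_CD = 34680·412/(814.3·91800) = 0.1911 mm
δ_DE = 9580·882/(232.4·91800) = 0.396 mm
δ = Σδ_i = 0.5001 mm.

0.500 mm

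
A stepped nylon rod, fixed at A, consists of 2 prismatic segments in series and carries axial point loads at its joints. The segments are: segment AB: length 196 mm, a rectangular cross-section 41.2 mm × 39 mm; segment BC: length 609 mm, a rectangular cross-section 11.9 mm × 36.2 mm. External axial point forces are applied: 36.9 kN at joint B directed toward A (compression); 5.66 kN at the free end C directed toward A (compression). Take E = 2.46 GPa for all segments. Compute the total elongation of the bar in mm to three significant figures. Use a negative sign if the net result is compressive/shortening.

Internal axial forces (sectioning from the free end, tension +): N_BC = -5.66 kN, N_AB = -42.56 kN.
A_AB = 1607 mm².
A_BC = 430.8 mm².
δ_AB = -42560·196/(1607·2460) = -2.11 mm
δ_BC = -5660·609/(430.8·2460) = -3.253 mm
δ = Σδ_i = -5.363 mm.

-5.36 mm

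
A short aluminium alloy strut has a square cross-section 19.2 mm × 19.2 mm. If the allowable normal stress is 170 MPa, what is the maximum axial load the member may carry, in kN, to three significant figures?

A = 368.6 mm².
P_max = σ_allow · A = 170 · 368.6 = 62670 N = 62.67 kN.

62.7 kN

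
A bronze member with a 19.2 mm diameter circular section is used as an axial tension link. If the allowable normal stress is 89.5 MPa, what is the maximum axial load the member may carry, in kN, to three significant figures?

25.9 kN

A = 289.5 mm².
P_max = σ_allow · A = 89.5 · 289.5 = 25910 N = 25.91 kN.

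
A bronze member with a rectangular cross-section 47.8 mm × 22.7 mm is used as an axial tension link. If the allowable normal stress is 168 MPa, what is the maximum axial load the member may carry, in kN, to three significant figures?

182 kN

A = 1085 mm².
P_max = σ_allow · A = 168 · 1085 = 182300 N = 182.3 kN.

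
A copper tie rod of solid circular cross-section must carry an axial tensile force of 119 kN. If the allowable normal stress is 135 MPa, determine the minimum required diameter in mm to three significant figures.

Required area A ≥ P/σ_allow = 119000/135 = 881.5 mm².
For a solid circular section, d ≥ √(4A/π) = 33.5 mm.

33.5 mm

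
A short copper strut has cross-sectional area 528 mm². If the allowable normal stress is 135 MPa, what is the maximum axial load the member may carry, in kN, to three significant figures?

71.3 kN

P_max = σ_allow · A = 135 · 528 = 71280 N = 71.28 kN.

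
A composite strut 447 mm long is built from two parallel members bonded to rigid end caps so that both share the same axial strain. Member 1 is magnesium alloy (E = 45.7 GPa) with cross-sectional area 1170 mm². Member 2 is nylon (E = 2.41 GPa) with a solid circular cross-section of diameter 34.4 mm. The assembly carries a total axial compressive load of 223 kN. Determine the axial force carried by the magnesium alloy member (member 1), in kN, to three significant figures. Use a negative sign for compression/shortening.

A_2 = 929.4 mm².
Equal strain + equilibrium ⇒ each member carries load in proportion to AE: A₁E₁ = 53470000 N, A₂E₂ = 2240000 N, ΣAE = 55710000 N.
F₁ = P·A₁E₁/ΣAE = -223000·53470000/55710000 = -214000 N.

-214 kN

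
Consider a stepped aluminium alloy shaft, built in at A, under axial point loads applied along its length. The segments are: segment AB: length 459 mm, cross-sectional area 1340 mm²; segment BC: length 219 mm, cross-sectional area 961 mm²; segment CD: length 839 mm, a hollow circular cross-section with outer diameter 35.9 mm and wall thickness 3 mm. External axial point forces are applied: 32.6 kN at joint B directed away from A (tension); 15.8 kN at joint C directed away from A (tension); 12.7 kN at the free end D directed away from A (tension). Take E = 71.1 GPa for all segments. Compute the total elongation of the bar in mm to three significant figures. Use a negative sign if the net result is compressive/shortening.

Internal axial forces (sectioning from the free end, tension +): N_CD = 12.7 kN, N_BC = 28.5 kN, N_AB = 61.1 kN.
A_CD = 310.1 mm².
δ_AB = 61100·459/(1340·71100) = 0.2944 mm
δ_BC = 28500·219/(961·71100) = 0.09135 mm
δ_CD = 12700·839/(310.1·71100) = 0.4833 mm
δ = Σδ_i = 0.869 mm.

0.869 mm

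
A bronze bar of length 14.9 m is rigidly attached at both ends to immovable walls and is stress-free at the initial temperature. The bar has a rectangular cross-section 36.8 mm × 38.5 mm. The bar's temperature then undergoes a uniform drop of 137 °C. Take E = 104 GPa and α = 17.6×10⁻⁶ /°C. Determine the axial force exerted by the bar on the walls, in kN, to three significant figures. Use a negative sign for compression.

355 kN

Free thermal expansion αLΔT = 17.6e-6 · 14900 · -137 = -35.93 mm.
The walls impose strain ε = −(-35.93)/14900 = 2.4112e-03; σ = Eε = 104000 · 2.4112e-03 = 250.8 MPa.
Wall reaction R = σ·A = 250.8·1417 = 355300 N = 355.3 kN.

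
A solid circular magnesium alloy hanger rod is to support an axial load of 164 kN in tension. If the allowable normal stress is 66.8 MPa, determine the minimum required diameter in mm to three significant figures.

55.9 mm

Required area A ≥ P/σ_allow = 164000/66.8 = 2455 mm².
For a solid circular section, d ≥ √(4A/π) = 55.91 mm.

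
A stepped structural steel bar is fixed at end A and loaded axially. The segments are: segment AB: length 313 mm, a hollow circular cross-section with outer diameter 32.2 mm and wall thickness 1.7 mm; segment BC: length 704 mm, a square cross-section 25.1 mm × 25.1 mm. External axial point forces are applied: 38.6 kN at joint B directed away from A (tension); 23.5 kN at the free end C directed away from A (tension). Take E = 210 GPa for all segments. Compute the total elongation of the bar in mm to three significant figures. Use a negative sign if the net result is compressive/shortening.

Internal axial forces (sectioning from the free end, tension +): N_BC = 23.5 kN, N_AB = 62.1 kN.
A_AB = 162.9 mm².
A_BC = 630 mm².
δ_AB = 62100·313/(162.9·210000) = 0.5682 mm
δ_BC = 23500·704/(630·210000) = 0.125 mm
δ = Σδ_i = 0.6933 mm.

0.693 mm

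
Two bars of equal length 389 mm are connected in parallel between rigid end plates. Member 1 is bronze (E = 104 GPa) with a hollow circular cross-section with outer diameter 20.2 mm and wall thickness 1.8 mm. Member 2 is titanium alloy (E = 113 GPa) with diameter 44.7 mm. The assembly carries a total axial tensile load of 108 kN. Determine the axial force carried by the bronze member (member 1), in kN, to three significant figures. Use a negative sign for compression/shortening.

6.21 kN

A_1 = 104 mm².
A_2 = 1569 mm².
Equal strain + equilibrium ⇒ each member carries load in proportion to AE: A₁E₁ = 10820000 N, A₂E₂ = 177300000 N, ΣAE = 188200000 N.
F₁ = P·A₁E₁/ΣAE = 108000·10820000/188200000 = 6211 N.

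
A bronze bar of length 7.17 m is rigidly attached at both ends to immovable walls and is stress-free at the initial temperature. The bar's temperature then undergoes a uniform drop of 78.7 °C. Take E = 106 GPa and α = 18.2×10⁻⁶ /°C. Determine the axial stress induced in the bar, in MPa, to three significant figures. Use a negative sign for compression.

Free thermal expansion αLΔT = 18.2e-6 · 7170 · -78.7 = -10.27 mm.
The walls impose strain ε = −(-10.27)/7170 = 1.4323e-03; σ = Eε = 106000 · 1.4323e-03 = 151.8 MPa.

152 MPa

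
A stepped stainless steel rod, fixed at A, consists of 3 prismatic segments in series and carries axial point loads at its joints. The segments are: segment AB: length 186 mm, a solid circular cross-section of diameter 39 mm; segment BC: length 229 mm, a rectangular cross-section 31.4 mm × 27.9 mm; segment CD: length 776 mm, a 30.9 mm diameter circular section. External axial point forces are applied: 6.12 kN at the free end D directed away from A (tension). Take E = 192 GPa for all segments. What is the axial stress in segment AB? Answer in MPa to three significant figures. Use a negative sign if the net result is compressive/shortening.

5.12 MPa

Internal axial forces (sectioning from the free end, tension +): N_CD = 6.12 kN, N_BC = 6.12 kN, N_AB = 6.12 kN.
A_AB = 1195 mm².
σ_AB = N_AB/A_AB = 6120/1195 = 5.123 MPa.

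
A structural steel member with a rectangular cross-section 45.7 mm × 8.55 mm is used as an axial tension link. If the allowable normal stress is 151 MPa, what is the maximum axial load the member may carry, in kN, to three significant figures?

A = 390.7 mm².
P_max = σ_allow · A = 151 · 390.7 = 59000 N = 59 kN.

59.0 kN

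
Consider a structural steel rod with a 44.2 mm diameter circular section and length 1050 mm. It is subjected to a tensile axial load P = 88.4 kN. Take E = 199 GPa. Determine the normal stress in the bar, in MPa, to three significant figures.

A = 1534 mm².
σ = N/A = 88400/1534 = 57.61 MPa.

57.6 MPa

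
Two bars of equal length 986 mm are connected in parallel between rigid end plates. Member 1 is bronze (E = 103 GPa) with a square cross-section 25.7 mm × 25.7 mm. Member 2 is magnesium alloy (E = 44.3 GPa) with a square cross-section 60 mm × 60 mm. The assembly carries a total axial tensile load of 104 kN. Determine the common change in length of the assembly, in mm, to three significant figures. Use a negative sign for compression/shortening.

0.451 mm

A_1 = 660.5 mm².
A_2 = 3600 mm².
Equal strain + equilibrium ⇒ each member carries load in proportion to AE: A₁E₁ = 68030000 N, A₂E₂ = 159500000 N, ΣAE = 227500000 N.
δ = PL/ΣAE = 104000·986/227500000 = 0.4507 mm.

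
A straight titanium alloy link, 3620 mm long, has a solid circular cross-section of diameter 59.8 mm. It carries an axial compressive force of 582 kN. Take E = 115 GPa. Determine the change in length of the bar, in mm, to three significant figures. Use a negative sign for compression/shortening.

A = 2809 mm².
δ_mech = NL/(AE) = -582000·3620/(2809·115000) = -6.523 mm.

-6.52 mm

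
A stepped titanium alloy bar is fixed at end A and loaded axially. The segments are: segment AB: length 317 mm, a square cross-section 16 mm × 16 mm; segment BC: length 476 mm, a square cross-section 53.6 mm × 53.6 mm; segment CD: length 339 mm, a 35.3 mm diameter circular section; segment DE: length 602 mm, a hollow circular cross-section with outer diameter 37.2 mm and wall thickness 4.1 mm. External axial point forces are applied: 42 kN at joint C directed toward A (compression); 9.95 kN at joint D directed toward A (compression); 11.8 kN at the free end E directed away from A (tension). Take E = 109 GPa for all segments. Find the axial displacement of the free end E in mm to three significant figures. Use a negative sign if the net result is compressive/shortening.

Internal axial forces (sectioning from the free end, tension +): N_DE = 11.8 kN, N_CD = 1.85 kN, N_BC = -40.15 kN, N_AB = -40.15 kN.
A_AB = 256 mm².
A_BC = 2873 mm².
A_CD = 978.7 mm².
A_DE = 426.3 mm².
δ_AB = -40150·317/(256·109000) = -0.4561 mm
δ_BC = -40150·476/(2873·109000) = -0.06103 mm
δ_CD = 1850·339/(978.7·109000) = 0.005879 mm
δ_DE = 11800·602/(426.3·109000) = 0.1529 mm
δ = Σδ_i = -0.3584 mm.

-0.358 mm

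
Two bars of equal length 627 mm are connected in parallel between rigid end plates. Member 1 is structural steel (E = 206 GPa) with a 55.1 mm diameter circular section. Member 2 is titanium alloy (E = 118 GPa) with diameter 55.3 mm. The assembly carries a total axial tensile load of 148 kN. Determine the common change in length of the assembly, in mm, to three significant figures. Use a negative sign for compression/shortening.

0.120 mm

A_1 = 2384 mm².
A_2 = 2402 mm².
Equal strain + equilibrium ⇒ each member carries load in proportion to AE: A₁E₁ = 491200000 N, A₂E₂ = 283400000 N, ΣAE = 774600000 N.
δ = PL/ΣAE = 148000·627/774600000 = 0.1198 mm.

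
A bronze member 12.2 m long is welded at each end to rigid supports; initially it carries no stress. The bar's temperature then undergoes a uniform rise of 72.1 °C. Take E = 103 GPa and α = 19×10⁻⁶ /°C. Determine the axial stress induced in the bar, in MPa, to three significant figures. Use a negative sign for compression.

Free thermal expansion αLΔT = 19e-6 · 12200 · 72.1 = 16.71 mm.
The walls impose strain ε = −(16.71)/12200 = -1.3699e-03; σ = Eε = 103000 · -1.3699e-03 = -141.1 MPa.

-141 MPa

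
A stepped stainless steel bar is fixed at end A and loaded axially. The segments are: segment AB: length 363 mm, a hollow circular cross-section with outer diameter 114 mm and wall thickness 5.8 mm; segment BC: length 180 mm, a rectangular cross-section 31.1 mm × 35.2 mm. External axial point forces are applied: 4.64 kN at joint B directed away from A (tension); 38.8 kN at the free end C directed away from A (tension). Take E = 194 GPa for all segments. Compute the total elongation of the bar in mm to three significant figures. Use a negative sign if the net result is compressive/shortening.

0.0741 mm

Internal axial forces (sectioning from the free end, tension +): N_BC = 38.8 kN, N_AB = 43.44 kN.
A_AB = 1972 mm².
A_BC = 1095 mm².
δ_AB = 43440·363/(1972·194000) = 0.04123 mm
δ_BC = 38800·180/(1095·194000) = 0.03289 mm
δ = Σδ_i = 0.07411 mm.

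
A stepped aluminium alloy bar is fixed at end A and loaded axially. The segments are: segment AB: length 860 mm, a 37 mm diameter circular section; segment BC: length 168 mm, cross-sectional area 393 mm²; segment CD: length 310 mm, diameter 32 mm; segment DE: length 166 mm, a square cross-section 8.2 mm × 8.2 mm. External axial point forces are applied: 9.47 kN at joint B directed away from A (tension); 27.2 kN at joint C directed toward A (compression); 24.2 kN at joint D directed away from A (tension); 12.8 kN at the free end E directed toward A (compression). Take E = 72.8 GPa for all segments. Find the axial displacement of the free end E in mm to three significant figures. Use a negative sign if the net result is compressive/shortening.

-0.536 mm

Internal axial forces (sectioning from the free end, tension +): N_DE = -12.8 kN, N_CD = 11.4 kN, N_BC = -15.8 kN, N_AB = -6.33 kN.
A_AB = 1075 mm².
A_CD = 804.2 mm².
A_DE = 67.24 mm².
δ_AB = -6330·860/(1075·72800) = -0.06955 mm
δ_BC = -15800·168/(393·72800) = -0.09278 mm
δ_CD = 11400·310/(804.2·72800) = 0.06036 mm
δ_DE = -12800·166/(67.24·72800) = -0.4341 mm
δ = Σδ_i = -0.536 mm.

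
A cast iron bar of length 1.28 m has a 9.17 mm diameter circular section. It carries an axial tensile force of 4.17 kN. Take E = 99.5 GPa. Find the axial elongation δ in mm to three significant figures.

0.812 mm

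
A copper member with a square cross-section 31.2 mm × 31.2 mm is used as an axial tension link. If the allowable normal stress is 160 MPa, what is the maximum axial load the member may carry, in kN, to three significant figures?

A = 973.4 mm².
P_max = σ_allow · A = 160 · 973.4 = 155800 N = 155.8 kN.

156 kN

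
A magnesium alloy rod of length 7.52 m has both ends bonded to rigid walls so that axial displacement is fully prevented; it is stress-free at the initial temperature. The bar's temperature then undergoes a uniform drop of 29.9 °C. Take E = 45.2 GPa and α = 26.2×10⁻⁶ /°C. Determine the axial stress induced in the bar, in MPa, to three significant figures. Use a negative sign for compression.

35.4 MPa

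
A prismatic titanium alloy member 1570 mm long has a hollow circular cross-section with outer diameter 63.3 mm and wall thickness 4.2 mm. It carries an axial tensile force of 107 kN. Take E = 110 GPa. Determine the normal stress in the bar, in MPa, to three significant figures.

137 MPa

A = 779.8 mm².
σ = N/A = 107000/779.8 = 137.2 MPa.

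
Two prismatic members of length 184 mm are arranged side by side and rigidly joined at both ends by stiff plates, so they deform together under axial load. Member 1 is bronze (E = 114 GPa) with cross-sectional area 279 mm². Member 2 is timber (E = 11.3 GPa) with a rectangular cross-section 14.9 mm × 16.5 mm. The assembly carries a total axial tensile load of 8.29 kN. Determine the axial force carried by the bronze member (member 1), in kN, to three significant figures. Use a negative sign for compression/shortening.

A_2 = 245.8 mm².
Equal strain + equilibrium ⇒ each member carries load in proportion to AE: A₁E₁ = 31810000 N, A₂E₂ = 2778000 N, ΣAE = 34580000 N.
F₁ = P·A₁E₁/ΣAE = 8290·31810000/34580000 = 7624 N.

7.62 kN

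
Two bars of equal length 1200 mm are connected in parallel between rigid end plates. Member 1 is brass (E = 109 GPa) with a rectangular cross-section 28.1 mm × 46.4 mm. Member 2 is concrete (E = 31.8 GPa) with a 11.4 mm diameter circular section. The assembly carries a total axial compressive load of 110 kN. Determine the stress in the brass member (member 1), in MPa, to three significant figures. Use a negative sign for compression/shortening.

-82.5 MPa

A_1 = 1304 mm².
A_2 = 102.1 mm².
Equal strain + equilibrium ⇒ each member carries load in proportion to AE: A₁E₁ = 142100000 N, A₂E₂ = 3246000 N, ΣAE = 145400000 N.
σ₁ = P·E₁/ΣAE = -110000·109000/145400000 = -82.48 MPa.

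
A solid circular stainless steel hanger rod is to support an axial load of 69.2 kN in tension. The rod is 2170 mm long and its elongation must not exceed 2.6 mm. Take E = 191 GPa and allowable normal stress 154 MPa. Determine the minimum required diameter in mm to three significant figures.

23.9 mm

Required area A ≥ P/σ_allow = 69200/154 = 449.4 mm².
For a solid circular section, d ≥ √(4A/π) = 23.92 mm.
Elongation limit: A ≥ PL/(Eδ_allow) = 69200·2170/(191000·2.6) = 302.4 mm² ⇒ d ≥ 19.62 mm.
The stress limit governs.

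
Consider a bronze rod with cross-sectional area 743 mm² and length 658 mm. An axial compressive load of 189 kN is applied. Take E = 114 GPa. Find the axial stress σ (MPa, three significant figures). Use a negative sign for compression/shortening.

σ = N/A = -189000/743 = -254.4 MPa.

-254 MPa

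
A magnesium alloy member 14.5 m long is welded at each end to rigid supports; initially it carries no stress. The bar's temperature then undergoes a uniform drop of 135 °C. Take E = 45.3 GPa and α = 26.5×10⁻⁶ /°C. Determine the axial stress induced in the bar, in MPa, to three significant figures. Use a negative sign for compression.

Free thermal expansion αLΔT = 26.5e-6 · 14500 · -135 = -51.87 mm.
The walls impose strain ε = −(-51.87)/14500 = 3.5775e-03; σ = Eε = 45300 · 3.5775e-03 = 162.1 MPa.

162 MPa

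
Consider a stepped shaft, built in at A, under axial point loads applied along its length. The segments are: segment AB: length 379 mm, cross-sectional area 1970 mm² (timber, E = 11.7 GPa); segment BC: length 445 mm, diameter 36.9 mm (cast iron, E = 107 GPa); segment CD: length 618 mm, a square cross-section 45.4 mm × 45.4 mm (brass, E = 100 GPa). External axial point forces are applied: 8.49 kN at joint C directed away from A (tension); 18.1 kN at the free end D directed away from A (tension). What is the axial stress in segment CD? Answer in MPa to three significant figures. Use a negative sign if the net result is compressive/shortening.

Internal axial forces (sectioning from the free end, tension +): N_CD = 18.1 kN, N_BC = 26.59 kN, N_AB = 26.59 kN.
A_CD = 2061 mm².
σ_CD = N_CD/A_CD = 18100/2061 = 8.781 MPa.

8.78 MPa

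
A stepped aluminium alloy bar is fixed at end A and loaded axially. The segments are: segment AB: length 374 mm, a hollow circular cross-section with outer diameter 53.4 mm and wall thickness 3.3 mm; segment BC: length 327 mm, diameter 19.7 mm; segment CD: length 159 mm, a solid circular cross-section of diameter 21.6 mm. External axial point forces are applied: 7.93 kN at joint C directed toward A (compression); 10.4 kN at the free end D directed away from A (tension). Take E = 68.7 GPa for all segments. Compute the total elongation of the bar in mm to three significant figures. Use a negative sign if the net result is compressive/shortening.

Internal axial forces (sectioning from the free end, tension +): N_CD = 10.4 kN, N_BC = 2.47 kN, N_AB = 2.47 kN.
A_AB = 519.4 mm².
A_BC = 304.8 mm².
A_CD = 366.4 mm².
δ_AB = 2470·374/(519.4·68700) = 0.02589 mm
δ_BC = 2470·327/(304.8·68700) = 0.03857 mm
δ_CD = 10400·159/(366.4·68700) = 0.06569 mm
δ = Σδ_i = 0.1301 mm.

0.130 mm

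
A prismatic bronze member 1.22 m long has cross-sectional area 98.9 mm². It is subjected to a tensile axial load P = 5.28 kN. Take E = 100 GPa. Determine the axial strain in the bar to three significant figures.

σ = N/A = 53.39 MPa; ε = σ/E = 53.39/100000 = 5.339e-04.

5.34e-04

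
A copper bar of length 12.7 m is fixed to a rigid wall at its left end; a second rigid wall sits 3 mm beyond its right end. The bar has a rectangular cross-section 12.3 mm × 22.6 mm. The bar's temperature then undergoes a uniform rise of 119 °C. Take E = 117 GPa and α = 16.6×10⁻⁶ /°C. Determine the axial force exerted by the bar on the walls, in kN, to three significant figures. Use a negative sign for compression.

-56.6 kN

Free thermal expansion αLΔT = 16.6e-6 · 12700 · 119 = 25.09 mm.
The walls engage after the gap closes; constrained expansion = 25.09 − 3 = 22.09 mm.
The walls impose strain ε = −(22.09)/12700 = -1.7392e-03; σ = Eε = 117000 · -1.7392e-03 = -203.5 MPa.
Wall reaction R = σ·A = -203.5·278 = -56560 N = -56.56 kN.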